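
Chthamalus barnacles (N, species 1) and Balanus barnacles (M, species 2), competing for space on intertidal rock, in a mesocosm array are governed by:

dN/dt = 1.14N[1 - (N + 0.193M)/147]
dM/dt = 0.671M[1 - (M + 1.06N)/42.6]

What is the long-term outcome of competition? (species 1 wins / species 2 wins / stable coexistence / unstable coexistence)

Compare the nullcline intercepts: K1/α12 = 147/0.193 = 762 > K2 = 42.6; K2/α21 = 42.6/1.06 = 40.2 < K1 = 147.
Since the inequalities point opposite ways, species 1 can invade but species 2 cannot.

species 1 excludes species 2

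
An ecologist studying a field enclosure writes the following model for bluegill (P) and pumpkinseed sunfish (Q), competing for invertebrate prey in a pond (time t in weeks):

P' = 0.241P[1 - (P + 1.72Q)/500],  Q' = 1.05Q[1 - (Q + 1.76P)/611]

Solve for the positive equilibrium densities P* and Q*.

Setting both brackets to zero gives the nullclines P + 1.72Q = 500 and 1.76P + Q = 611.
Substituting Q = 611 - 1.76P into the first: P(1 - 1.72·1.76) = 500 - 1.72·611.
So P* = -551/-2.03 = 272, and then Q* = 611 - 1.76·272 = 133.

P* ≈ 272, Q* ≈ 133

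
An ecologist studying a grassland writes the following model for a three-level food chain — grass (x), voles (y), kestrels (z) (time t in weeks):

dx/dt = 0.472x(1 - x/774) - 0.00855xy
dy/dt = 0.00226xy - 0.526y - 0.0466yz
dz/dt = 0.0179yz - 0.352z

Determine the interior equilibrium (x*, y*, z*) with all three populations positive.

From dz/dt = 0: 0.0179y* = 0.352, so y* = 19.7.
From dx/dt = 0: 0.472(1 - x*/774) = 0.00855·19.7, giving x* = 774·(1 - 0.356) = 498.
From dy/dt = 0: 0.00226·498 - 0.526 = 0.0466z*, so z* = 0.6/0.0466 = 12.9.

x* ≈ 498, y* ≈ 19.7, z* ≈ 12.9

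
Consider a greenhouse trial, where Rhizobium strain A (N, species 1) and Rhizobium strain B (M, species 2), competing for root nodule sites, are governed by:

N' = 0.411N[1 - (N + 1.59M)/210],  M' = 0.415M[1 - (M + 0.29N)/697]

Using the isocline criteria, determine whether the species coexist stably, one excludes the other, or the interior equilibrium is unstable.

Compare the nullcline intercepts: K1/α12 = 210/1.59 = 132 < K2 = 697; K2/α21 = 697/0.29 = 2400 > K1 = 210.
Since the inequalities point opposite ways, species 2 can invade but species 1 cannot.

species 2 excludes species 1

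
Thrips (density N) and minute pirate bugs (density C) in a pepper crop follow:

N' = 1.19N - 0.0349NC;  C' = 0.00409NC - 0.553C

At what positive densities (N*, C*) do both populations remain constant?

N* ≈ 135, C* ≈ 34.1

Set dC/dt = 0 with C > 0: 0.00409N - 0.553 = 0, so N* = 0.553/0.00409 = 135.
Set dN/dt = 0 with N > 0: 1.19 - 0.0349C = 0, so C* = 1.19/0.0349 = 34.1.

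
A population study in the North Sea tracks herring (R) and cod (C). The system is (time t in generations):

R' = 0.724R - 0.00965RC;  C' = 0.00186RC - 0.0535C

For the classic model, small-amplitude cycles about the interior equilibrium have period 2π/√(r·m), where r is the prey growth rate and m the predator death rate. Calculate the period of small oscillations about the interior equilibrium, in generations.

Here r = 0.724 and m = 0.0535, so r·m = 0.0387.
ω = √0.0387 = 0.197 per generation, hence T = 2π/ω ≈ 31.9 generations.

T ≈ 31.9 generations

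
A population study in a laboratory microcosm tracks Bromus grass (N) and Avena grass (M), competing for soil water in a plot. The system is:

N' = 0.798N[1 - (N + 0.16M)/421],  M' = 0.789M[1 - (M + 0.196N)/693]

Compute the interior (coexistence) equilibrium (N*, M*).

N* ≈ 320, M* ≈ 630

Setting both brackets to zero gives the nullclines N + 0.16M = 421 and 0.196N + M = 693.
Substituting M = 693 - 0.196N into the first: N(1 - 0.16·0.196) = 421 - 0.16·693.
So N* = 310/0.969 = 320, and then M* = 693 - 0.196·320 = 630.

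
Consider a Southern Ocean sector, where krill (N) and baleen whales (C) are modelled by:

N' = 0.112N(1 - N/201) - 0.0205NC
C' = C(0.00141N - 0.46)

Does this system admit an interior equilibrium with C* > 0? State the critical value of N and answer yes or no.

The predator equation gives dC/dt > 0 only when N > 0.46/0.00141 = 326.
Without the predator, N → K = 201. Since 201 < 326, the predator cannot invade.

Threshold N = 326; K < 326, so no, the predator goes extinct.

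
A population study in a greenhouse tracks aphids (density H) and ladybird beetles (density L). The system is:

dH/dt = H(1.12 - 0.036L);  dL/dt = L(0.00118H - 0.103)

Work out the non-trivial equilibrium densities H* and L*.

H* ≈ 87.3, L* ≈ 31.1

Set dL/dt = 0 with L > 0: 0.00118H - 0.103 = 0, so H* = 0.103/0.00118 = 87.3.
Set dH/dt = 0 with H > 0: 1.12 - 0.036L = 0, so L* = 1.12/0.036 = 31.1.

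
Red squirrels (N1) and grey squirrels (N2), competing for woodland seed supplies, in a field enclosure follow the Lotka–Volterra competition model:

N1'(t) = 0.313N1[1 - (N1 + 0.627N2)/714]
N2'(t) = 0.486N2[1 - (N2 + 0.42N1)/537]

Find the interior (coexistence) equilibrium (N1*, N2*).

N1* ≈ 512, N2* ≈ 322

Setting both brackets to zero gives the nullclines N1 + 0.627N2 = 714 and 0.42N1 + N2 = 537.
Substituting N2 = 537 - 0.42N1 into the first: N1(1 - 0.627·0.42) = 714 - 0.627·537.
So N1* = 377/0.737 = 512, and then N2* = 537 - 0.42·512 = 322.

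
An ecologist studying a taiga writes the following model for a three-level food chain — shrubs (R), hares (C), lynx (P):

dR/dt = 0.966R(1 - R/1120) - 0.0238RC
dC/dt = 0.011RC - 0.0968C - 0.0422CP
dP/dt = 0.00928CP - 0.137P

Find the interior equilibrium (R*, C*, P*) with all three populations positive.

R* ≈ 713, C* ≈ 14.8, P* ≈ 183

From dP/dt = 0: 0.00928C* = 0.137, so C* = 14.8.
From dR/dt = 0: 0.966(1 - R*/1120) = 0.0238·14.8, giving R* = 1120·(1 - 0.364) = 713.
From dC/dt = 0: 0.011·713 - 0.0968 = 0.0422P*, so P* = 7.74/0.0422 = 183.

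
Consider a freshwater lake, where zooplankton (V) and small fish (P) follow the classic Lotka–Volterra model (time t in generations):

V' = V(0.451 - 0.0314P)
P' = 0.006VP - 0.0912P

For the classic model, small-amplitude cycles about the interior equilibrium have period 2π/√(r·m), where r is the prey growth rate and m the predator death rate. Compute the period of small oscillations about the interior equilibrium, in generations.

Here r = 0.451 and m = 0.0912, so r·m = 0.0411.
ω = √0.0411 = 0.203 per generation, hence T = 2π/ω ≈ 31 generations.

T ≈ 31 generations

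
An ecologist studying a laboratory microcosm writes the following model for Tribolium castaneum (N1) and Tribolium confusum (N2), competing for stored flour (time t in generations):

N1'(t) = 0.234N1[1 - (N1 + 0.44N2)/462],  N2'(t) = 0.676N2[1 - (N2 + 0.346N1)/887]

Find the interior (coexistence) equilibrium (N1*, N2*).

N1* ≈ 84.6, N2* ≈ 858

Setting both brackets to zero gives the nullclines N1 + 0.44N2 = 462 and 0.346N1 + N2 = 887.
Substituting N2 = 887 - 0.346N1 into the first: N1(1 - 0.44·0.346) = 462 - 0.44·887.
So N1* = 71.7/0.848 = 84.6, and then N2* = 887 - 0.346·84.6 = 858.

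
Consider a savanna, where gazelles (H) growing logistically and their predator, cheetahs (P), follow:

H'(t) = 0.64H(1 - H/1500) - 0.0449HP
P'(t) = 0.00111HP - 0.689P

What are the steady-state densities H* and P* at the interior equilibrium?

From dP/dt = 0 with P > 0: 0.00111H* = 0.689, so H* = 621.
Substitute into dH/dt = 0: 0.64(1 - 621/1500) = 0.0449P*.
The bracket is 0.586, giving P* = 0.375/0.0449 = 8.36.

H* ≈ 621, P* ≈ 8.36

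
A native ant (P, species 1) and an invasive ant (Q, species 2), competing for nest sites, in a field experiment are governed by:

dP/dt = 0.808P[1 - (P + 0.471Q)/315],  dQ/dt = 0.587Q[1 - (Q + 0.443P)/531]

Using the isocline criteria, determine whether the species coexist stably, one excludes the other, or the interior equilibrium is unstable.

Compare the nullcline intercepts: K1/α12 = 315/0.471 = 669 > K2 = 531; K2/α21 = 531/0.443 = 1200 > K1 = 315.
Since both inequalities hold, each species can invade when rare, so the interior equilibrium is stable.

stable coexistence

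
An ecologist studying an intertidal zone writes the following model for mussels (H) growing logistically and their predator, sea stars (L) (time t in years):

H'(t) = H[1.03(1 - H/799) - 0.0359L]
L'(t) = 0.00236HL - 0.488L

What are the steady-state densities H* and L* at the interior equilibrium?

H* ≈ 207, L* ≈ 21.3

From dL/dt = 0 with L > 0: 0.00236H* = 0.488, so H* = 207.
Substitute into dH/dt = 0: 1.03(1 - 207/799) = 0.0359L*.
The bracket is 0.741, giving L* = 0.763/0.0359 = 21.3.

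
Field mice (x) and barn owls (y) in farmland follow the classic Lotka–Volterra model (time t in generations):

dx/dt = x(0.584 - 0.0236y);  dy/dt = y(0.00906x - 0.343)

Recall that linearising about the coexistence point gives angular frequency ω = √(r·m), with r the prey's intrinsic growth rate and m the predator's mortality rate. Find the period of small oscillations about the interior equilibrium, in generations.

Here r = 0.584 and m = 0.343, so r·m = 0.2.
ω = √0.2 = 0.448 per generation, hence T = 2π/ω ≈ 14 generations.

T ≈ 14 generations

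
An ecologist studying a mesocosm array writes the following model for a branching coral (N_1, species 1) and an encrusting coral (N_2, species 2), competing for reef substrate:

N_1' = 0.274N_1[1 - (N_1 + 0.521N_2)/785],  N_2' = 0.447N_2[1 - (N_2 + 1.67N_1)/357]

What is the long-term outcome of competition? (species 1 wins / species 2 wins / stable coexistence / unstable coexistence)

Compare the nullcline intercepts: K1/α12 = 785/0.521 = 1510 > K2 = 357; K2/α21 = 357/1.67 = 214 < K1 = 785.
Since the inequalities point opposite ways, species 1 can invade but species 2 cannot.

species 1 excludes species 2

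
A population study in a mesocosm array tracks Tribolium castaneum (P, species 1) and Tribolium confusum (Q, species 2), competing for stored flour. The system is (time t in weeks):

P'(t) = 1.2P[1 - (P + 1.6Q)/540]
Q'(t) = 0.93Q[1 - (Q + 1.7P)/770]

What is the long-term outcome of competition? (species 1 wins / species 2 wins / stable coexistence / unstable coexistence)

unstable coexistence (outcome depends on initial conditions)

Compare the nullcline intercepts: K1/α12 = 540/1.6 = 338 < K2 = 770; K2/α21 = 770/1.7 = 453 < K1 = 540.
Since both are reversed, neither can invade when rare; the interior point is a saddle.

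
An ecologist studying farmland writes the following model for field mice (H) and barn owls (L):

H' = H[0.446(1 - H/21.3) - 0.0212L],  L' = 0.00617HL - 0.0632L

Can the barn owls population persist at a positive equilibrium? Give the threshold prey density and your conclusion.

The predator equation gives dL/dt > 0 only when H > 0.0632/0.00617 = 10.2.
Without the predator, H → K = 21.3. Since 21.3 > 10.2, the predator can invade and persist.

Threshold H = 10.2; K > 10.2, so yes, the predator persists.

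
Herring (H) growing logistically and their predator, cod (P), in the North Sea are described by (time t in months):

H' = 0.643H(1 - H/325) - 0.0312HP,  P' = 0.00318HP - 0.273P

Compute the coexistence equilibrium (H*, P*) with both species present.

From dP/dt = 0 with P > 0: 0.00318H* = 0.273, so H* = 85.8.
Substitute into dH/dt = 0: 0.643(1 - 85.8/325) = 0.0312P*.
The bracket is 0.736, giving P* = 0.473/0.0312 = 15.2.

H* ≈ 85.8, P* ≈ 15.2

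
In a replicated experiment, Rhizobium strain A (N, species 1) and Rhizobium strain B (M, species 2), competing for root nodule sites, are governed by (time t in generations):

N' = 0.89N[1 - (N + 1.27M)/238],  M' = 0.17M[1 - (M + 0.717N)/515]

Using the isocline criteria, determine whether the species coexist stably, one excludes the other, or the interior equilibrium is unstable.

Compare the nullcline intercepts: K1/α12 = 238/1.27 = 187 < K2 = 515; K2/α21 = 515/0.717 = 718 > K1 = 238.
Since the inequalities point opposite ways, species 2 can invade but species 1 cannot.

species 2 excludes species 1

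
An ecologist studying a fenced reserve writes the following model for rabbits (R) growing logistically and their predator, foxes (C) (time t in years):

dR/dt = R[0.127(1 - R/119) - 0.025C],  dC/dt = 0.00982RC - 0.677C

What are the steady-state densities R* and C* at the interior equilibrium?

R* ≈ 68.9, C* ≈ 2.14

From dC/dt = 0 with C > 0: 0.00982R* = 0.677, so R* = 68.9.
Substitute into dR/dt = 0: 0.127(1 - 68.9/119) = 0.025C*.
The bracket is 0.421, giving C* = 0.0534/0.025 = 2.14.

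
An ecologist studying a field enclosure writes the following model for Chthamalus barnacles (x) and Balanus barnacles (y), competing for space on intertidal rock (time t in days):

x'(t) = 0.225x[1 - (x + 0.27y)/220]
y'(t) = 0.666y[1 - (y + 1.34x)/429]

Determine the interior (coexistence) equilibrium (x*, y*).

x* ≈ 163, y* ≈ 210

Setting both brackets to zero gives the nullclines x + 0.27y = 220 and 1.34x + y = 429.
Substituting y = 429 - 1.34x into the first: x(1 - 0.27·1.34) = 220 - 0.27·429.
So x* = 104/0.638 = 163, and then y* = 429 - 1.34·163 = 210.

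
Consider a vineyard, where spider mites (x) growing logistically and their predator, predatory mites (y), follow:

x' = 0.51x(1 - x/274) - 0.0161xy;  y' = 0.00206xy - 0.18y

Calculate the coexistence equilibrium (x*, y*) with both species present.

From dy/dt = 0 with y > 0: 0.00206x* = 0.18, so x* = 87.4.
Substitute into dx/dt = 0: 0.51(1 - 87.4/274) = 0.0161y*.
The bracket is 0.681, giving y* = 0.347/0.0161 = 21.6.

x* ≈ 87.4, y* ≈ 21.6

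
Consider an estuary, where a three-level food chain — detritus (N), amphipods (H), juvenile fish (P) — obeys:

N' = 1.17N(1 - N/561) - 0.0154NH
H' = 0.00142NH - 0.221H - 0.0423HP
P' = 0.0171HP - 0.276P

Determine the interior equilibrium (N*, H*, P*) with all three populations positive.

From dP/dt = 0: 0.0171H* = 0.276, so H* = 16.1.
From dN/dt = 0: 1.17(1 - N*/561) = 0.0154·16.1, giving N* = 561·(1 - 0.212) = 442.
From dH/dt = 0: 0.00142·442 - 0.221 = 0.0423P*, so P* = 0.406/0.0423 = 9.61.

N* ≈ 442, H* ≈ 16.1, P* ≈ 9.61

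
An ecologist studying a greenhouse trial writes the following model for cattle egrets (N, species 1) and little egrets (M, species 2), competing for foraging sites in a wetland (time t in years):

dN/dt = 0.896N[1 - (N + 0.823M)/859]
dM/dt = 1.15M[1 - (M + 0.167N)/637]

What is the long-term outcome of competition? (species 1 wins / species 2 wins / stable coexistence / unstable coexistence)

stable coexistence

Compare the nullcline intercepts: K1/α12 = 859/0.823 = 1040 > K2 = 637; K2/α21 = 637/0.167 = 3810 > K1 = 859.
Since both inequalities hold, each species can invade when rare, so the interior equilibrium is stable.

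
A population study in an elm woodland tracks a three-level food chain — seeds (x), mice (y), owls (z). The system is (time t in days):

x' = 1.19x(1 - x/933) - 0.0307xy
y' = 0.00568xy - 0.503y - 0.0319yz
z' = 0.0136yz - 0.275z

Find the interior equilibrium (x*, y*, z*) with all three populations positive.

From dz/dt = 0: 0.0136y* = 0.275, so y* = 20.2.
From dx/dt = 0: 1.19(1 - x*/933) = 0.0307·20.2, giving x* = 933·(1 - 0.522) = 446.
From dy/dt = 0: 0.00568·446 - 0.503 = 0.0319z*, so z* = 2.03/0.0319 = 63.7.

x* ≈ 446, y* ≈ 20.2, z* ≈ 63.7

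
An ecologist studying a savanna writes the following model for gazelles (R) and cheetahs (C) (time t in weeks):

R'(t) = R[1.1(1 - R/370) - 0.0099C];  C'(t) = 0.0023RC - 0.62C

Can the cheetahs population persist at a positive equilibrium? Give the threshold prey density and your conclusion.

The predator equation gives dC/dt > 0 only when R > 0.62/0.0023 = 270.
Without the predator, R → K = 370. Since 370 > 270, the predator can invade and persist.

Threshold R = 270; K > 270, so yes, the predator persists.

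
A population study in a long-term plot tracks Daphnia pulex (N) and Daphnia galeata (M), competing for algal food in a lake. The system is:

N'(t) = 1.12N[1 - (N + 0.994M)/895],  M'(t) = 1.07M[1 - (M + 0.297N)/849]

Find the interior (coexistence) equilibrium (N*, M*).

Setting both brackets to zero gives the nullclines N + 0.994M = 895 and 0.297N + M = 849.
Substituting M = 849 - 0.297N into the first: N(1 - 0.994·0.297) = 895 - 0.994·849.
So N* = 51.1/0.705 = 72.5, and then M* = 849 - 0.297·72.5 = 827.

N* ≈ 72.5, M* ≈ 827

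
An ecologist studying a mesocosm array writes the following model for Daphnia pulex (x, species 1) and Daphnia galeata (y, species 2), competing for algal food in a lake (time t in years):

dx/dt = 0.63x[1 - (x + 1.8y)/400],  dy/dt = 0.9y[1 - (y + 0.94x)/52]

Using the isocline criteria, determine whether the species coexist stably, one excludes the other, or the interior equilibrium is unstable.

Compare the nullcline intercepts: K1/α12 = 400/1.8 = 222 > K2 = 52; K2/α21 = 52/0.94 = 55.3 < K1 = 400.
Since the inequalities point opposite ways, species 1 can invade but species 2 cannot.

species 1 excludes species 2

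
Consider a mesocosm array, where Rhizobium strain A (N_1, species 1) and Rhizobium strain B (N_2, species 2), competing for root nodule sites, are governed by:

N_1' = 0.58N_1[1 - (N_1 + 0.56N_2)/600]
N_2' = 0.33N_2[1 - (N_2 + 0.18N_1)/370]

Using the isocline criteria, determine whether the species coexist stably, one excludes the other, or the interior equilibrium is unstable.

stable coexistence

Compare the nullcline intercepts: K1/α12 = 600/0.56 = 1070 > K2 = 370; K2/α21 = 370/0.18 = 2060 > K1 = 600.
Since both inequalities hold, each species can invade when rare, so the interior equilibrium is stable.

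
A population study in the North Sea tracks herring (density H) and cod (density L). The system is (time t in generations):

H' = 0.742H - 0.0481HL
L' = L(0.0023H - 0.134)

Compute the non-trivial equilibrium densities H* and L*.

Set dL/dt = 0 with L > 0: 0.0023H - 0.134 = 0, so H* = 0.134/0.0023 = 58.3.
Set dH/dt = 0 with H > 0: 0.742 - 0.0481L = 0, so L* = 0.742/0.0481 = 15.4.

H* ≈ 58.3, L* ≈ 15.4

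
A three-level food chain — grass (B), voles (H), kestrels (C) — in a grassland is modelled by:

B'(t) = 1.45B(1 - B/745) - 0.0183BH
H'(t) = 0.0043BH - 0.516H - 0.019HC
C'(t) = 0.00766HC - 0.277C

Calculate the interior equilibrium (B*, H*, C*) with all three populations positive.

B* ≈ 405, H* ≈ 36.2, C* ≈ 64.5

From dC/dt = 0: 0.00766H* = 0.277, so H* = 36.2.
From dB/dt = 0: 1.45(1 - B*/745) = 0.0183·36.2, giving B* = 745·(1 - 0.456) = 405.
From dH/dt = 0: 0.0043·405 - 0.516 = 0.019C*, so C* = 1.23/0.019 = 64.5.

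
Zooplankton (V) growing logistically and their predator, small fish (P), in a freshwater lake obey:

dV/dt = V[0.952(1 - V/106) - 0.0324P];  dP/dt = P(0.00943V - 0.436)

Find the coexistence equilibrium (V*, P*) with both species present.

From dP/dt = 0 with P > 0: 0.00943V* = 0.436, so V* = 46.2.
Substitute into dV/dt = 0: 0.952(1 - 46.2/106) = 0.0324P*.
The bracket is 0.564, giving P* = 0.537/0.0324 = 16.6.

V* ≈ 46.2, P* ≈ 16.6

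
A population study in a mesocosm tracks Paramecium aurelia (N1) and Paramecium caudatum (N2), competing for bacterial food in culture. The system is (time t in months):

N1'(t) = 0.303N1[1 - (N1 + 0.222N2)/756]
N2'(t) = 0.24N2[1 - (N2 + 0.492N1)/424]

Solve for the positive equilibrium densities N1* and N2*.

Setting both brackets to zero gives the nullclines N1 + 0.222N2 = 756 and 0.492N1 + N2 = 424.
Substituting N2 = 424 - 0.492N1 into the first: N1(1 - 0.222·0.492) = 756 - 0.222·424.
So N1* = 662/0.891 = 743, and then N2* = 424 - 0.492·743 = 58.4.

N1* ≈ 743, N2* ≈ 58.4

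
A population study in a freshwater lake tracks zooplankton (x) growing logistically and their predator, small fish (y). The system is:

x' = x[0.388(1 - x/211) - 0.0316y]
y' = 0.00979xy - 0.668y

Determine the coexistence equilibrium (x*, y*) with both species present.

x* ≈ 68.2, y* ≈ 8.31

From dy/dt = 0 with y > 0: 0.00979x* = 0.668, so x* = 68.2.
Substitute into dx/dt = 0: 0.388(1 - 68.2/211) = 0.0316y*.
The bracket is 0.677, giving y* = 0.263/0.0316 = 8.31.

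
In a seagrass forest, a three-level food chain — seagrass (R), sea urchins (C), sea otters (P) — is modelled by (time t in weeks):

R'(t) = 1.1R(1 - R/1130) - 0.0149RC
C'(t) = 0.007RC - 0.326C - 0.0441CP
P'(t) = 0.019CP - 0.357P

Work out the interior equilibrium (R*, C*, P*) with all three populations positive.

From dP/dt = 0: 0.019C* = 0.357, so C* = 18.8.
From dR/dt = 0: 1.1(1 - R*/1130) = 0.0149·18.8, giving R* = 1130·(1 - 0.255) = 842.
From dC/dt = 0: 0.007·842 - 0.326 = 0.0441P*, so P* = 5.57/0.0441 = 126.

R* ≈ 842, C* ≈ 18.8, P* ≈ 126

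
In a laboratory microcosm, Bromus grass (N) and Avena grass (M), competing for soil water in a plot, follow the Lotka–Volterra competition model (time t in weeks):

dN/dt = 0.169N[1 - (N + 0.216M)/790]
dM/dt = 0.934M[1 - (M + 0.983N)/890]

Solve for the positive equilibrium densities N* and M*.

Setting both brackets to zero gives the nullclines N + 0.216M = 790 and 0.983N + M = 890.
Substituting M = 890 - 0.983N into the first: N(1 - 0.216·0.983) = 790 - 0.216·890.
So N* = 598/0.788 = 759, and then M* = 890 - 0.983·759 = 144.

N* ≈ 759, M* ≈ 144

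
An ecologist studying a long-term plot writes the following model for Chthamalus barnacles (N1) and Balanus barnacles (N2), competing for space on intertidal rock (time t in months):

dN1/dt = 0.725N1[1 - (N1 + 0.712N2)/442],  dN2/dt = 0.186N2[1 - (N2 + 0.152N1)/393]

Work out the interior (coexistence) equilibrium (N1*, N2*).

N1* ≈ 182, N2* ≈ 365

Setting both brackets to zero gives the nullclines N1 + 0.712N2 = 442 and 0.152N1 + N2 = 393.
Substituting N2 = 393 - 0.152N1 into the first: N1(1 - 0.712·0.152) = 442 - 0.712·393.
So N1* = 162/0.892 = 182, and then N2* = 393 - 0.152·182 = 365.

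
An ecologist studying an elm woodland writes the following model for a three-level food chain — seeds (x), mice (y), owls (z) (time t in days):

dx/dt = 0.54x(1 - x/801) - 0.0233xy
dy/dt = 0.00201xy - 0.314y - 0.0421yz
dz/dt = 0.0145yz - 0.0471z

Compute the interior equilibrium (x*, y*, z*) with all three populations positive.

x* ≈ 689, y* ≈ 3.25, z* ≈ 25.4

From dz/dt = 0: 0.0145y* = 0.0471, so y* = 3.25.
From dx/dt = 0: 0.54(1 - x*/801) = 0.0233·3.25, giving x* = 801·(1 - 0.14) = 689.
From dy/dt = 0: 0.00201·689 - 0.314 = 0.0421z*, so z* = 1.07/0.0421 = 25.4.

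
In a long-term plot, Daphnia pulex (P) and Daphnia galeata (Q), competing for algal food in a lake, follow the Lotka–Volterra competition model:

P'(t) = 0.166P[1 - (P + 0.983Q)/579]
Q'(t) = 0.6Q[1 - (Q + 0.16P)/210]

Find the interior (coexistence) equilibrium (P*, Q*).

P* ≈ 442, Q* ≈ 139

Setting both brackets to zero gives the nullclines P + 0.983Q = 579 and 0.16P + Q = 210.
Substituting Q = 210 - 0.16P into the first: P(1 - 0.983·0.16) = 579 - 0.983·210.
So P* = 373/0.843 = 442, and then Q* = 210 - 0.16·442 = 139.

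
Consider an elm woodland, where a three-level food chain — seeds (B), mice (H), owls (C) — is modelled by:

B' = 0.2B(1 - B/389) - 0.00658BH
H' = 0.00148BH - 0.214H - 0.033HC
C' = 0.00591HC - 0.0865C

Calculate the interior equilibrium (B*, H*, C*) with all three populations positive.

From dC/dt = 0: 0.00591H* = 0.0865, so H* = 14.6.
From dB/dt = 0: 0.2(1 - B*/389) = 0.00658·14.6, giving B* = 389·(1 - 0.482) = 202.
From dH/dt = 0: 0.00148·202 - 0.214 = 0.033C*, so C* = 0.0845/0.033 = 2.56.

B* ≈ 202, H* ≈ 14.6, C* ≈ 2.56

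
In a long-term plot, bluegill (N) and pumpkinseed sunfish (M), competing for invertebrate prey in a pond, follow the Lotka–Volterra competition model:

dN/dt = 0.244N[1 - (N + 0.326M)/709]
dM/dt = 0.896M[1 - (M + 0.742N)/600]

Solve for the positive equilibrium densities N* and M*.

N* ≈ 677, M* ≈ 97.5

Setting both brackets to zero gives the nullclines N + 0.326M = 709 and 0.742N + M = 600.
Substituting M = 600 - 0.742N into the first: N(1 - 0.326·0.742) = 709 - 0.326·600.
So N* = 513/0.758 = 677, and then M* = 600 - 0.742·677 = 97.5.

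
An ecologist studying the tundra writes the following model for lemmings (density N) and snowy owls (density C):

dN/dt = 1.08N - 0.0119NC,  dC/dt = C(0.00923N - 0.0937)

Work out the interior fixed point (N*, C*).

Set dC/dt = 0 with C > 0: 0.00923N - 0.0937 = 0, so N* = 0.0937/0.00923 = 10.2.
Set dN/dt = 0 with N > 0: 1.08 - 0.0119C = 0, so C* = 1.08/0.0119 = 90.8.

N* ≈ 10.2, C* ≈ 90.8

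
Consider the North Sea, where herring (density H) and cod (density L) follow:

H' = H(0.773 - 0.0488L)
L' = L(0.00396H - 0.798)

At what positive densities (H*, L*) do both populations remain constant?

H* ≈ 202, L* ≈ 15.8

Set dL/dt = 0 with L > 0: 0.00396H - 0.798 = 0, so H* = 0.798/0.00396 = 202.
Set dH/dt = 0 with H > 0: 0.773 - 0.0488L = 0, so L* = 0.773/0.0488 = 15.8.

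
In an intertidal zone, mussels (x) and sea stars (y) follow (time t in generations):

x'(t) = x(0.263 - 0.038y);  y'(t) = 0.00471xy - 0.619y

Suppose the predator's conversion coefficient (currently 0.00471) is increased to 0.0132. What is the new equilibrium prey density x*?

x* ≈ 46.9

At the interior fixed point, setting dy/dt = 0 with y > 0 fixes x* = (predator death rate)/(xy coefficient) — independent of the other coefficients.
With the change, x* = 0.619/0.0132 = 46.9; it falls from 131.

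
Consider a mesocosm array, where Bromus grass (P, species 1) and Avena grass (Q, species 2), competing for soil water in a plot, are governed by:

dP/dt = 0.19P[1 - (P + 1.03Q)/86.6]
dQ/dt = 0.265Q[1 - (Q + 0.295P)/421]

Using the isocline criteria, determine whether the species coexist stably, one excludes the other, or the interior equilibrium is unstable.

species 2 excludes species 1

Compare the nullcline intercepts: K1/α12 = 86.6/1.03 = 84.1 < K2 = 421; K2/α21 = 421/0.295 = 1430 > K1 = 86.6.
Since the inequalities point opposite ways, species 2 can invade but species 1 cannot.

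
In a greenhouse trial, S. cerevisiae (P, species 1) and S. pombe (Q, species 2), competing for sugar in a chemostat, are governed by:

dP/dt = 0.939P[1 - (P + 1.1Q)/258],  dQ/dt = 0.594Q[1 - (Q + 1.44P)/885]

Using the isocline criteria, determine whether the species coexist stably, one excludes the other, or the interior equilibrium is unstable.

Compare the nullcline intercepts: K1/α12 = 258/1.1 = 235 < K2 = 885; K2/α21 = 885/1.44 = 615 > K1 = 258.
Since the inequalities point opposite ways, species 2 can invade but species 1 cannot.

species 2 excludes species 1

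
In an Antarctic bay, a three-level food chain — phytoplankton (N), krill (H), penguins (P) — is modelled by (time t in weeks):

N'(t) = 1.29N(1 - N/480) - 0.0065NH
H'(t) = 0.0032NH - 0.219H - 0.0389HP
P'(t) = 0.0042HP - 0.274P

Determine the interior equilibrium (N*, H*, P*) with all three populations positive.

From dP/dt = 0: 0.0042H* = 0.274, so H* = 65.2.
From dN/dt = 0: 1.29(1 - N*/480) = 0.0065·65.2, giving N* = 480·(1 - 0.329) = 322.
From dH/dt = 0: 0.0032·322 - 0.219 = 0.0389P*, so P* = 0.812/0.0389 = 20.9.

N* ≈ 322, H* ≈ 65.2, P* ≈ 20.9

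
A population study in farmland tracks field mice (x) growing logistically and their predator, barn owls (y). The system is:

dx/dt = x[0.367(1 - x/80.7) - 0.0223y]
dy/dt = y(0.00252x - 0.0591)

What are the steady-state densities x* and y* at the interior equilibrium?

From dy/dt = 0 with y > 0: 0.00252x* = 0.0591, so x* = 23.5.
Substitute into dx/dt = 0: 0.367(1 - 23.5/80.7) = 0.0223y*.
The bracket is 0.709, giving y* = 0.26/0.0223 = 11.7.

x* ≈ 23.5, y* ≈ 11.7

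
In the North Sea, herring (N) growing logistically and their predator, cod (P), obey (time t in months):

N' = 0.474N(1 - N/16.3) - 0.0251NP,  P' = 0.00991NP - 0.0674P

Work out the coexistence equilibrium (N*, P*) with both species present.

From dP/dt = 0 with P > 0: 0.00991N* = 0.0674, so N* = 6.8.
Substitute into dN/dt = 0: 0.474(1 - 6.8/16.3) = 0.0251P*.
The bracket is 0.583, giving P* = 0.276/0.0251 = 11.

N* ≈ 6.8, P* ≈ 11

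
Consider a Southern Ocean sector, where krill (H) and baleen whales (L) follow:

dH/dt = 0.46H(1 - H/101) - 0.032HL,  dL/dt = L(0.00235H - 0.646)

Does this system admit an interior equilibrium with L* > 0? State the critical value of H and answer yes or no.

Threshold H = 275; K < 275, so no, the predator goes extinct.

The predator equation gives dL/dt > 0 only when H > 0.646/0.00235 = 275.
Without the predator, H → K = 101. Since 101 < 275, the predator cannot invade.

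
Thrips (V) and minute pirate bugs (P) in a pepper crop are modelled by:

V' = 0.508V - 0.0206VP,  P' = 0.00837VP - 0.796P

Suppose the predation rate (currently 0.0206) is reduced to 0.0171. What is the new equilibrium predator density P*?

At the interior fixed point, setting dV/dt = 0 with V > 0 fixes P* = (prey growth rate)/(VP coefficient) — independent of the other coefficients.
With the change, P* = 0.508/0.0171 = 29.7; it rises from 24.7.

P* ≈ 29.7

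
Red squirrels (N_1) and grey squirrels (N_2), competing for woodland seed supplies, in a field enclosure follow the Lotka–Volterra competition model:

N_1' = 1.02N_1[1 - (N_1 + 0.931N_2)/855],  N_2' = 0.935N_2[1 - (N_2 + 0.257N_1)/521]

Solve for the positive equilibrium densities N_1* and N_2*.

N_1* ≈ 486, N_2* ≈ 396

Setting both brackets to zero gives the nullclines N_1 + 0.931N_2 = 855 and 0.257N_1 + N_2 = 521.
Substituting N_2 = 521 - 0.257N_1 into the first: N_1(1 - 0.931·0.257) = 855 - 0.931·521.
So N_1* = 370/0.761 = 486, and then N_2* = 521 - 0.257·486 = 396.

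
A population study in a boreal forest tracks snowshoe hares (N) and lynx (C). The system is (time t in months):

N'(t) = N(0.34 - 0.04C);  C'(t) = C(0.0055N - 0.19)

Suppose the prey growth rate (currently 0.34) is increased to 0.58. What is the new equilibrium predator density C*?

At the interior fixed point, setting dN/dt = 0 with N > 0 fixes C* = (prey growth rate)/(NC coefficient) — independent of the other coefficients.
With the change, C* = 0.58/0.04 = 14.5; it rises from 8.5.

C* ≈ 14.5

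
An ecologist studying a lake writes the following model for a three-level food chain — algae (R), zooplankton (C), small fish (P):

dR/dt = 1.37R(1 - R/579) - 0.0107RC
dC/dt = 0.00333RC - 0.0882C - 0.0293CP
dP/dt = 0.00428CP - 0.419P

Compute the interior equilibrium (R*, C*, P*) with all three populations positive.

R* ≈ 136, C* ≈ 97.9, P* ≈ 12.5

From dP/dt = 0: 0.00428C* = 0.419, so C* = 97.9.
From dR/dt = 0: 1.37(1 - R*/579) = 0.0107·97.9, giving R* = 579·(1 - 0.765) = 136.
From dC/dt = 0: 0.00333·136 - 0.0882 = 0.0293P*, so P* = 0.366/0.0293 = 12.5.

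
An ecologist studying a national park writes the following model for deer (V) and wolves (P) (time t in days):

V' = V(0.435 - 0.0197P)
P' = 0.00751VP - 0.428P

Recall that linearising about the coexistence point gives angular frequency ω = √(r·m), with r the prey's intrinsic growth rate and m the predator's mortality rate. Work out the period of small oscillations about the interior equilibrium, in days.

T ≈ 14.6 days

Here r = 0.435 and m = 0.428, so r·m = 0.186.
ω = √0.186 = 0.431 per day, hence T = 2π/ω ≈ 14.6 days.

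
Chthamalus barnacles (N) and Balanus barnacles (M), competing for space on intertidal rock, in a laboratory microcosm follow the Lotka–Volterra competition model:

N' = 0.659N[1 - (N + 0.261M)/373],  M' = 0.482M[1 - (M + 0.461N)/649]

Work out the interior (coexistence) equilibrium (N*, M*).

N* ≈ 231, M* ≈ 542

Setting both brackets to zero gives the nullclines N + 0.261M = 373 and 0.461N + M = 649.
Substituting M = 649 - 0.461N into the first: N(1 - 0.261·0.461) = 373 - 0.261·649.
So N* = 204/0.88 = 231, and then M* = 649 - 0.461·231 = 542.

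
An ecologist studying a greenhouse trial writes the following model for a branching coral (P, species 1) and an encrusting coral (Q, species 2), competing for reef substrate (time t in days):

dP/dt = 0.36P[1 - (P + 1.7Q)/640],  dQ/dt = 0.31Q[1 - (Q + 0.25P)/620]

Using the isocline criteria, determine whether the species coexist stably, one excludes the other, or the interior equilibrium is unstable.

Compare the nullcline intercepts: K1/α12 = 640/1.7 = 376 < K2 = 620; K2/α21 = 620/0.25 = 2480 > K1 = 640.
Since the inequalities point opposite ways, species 2 can invade but species 1 cannot.

species 2 excludes species 1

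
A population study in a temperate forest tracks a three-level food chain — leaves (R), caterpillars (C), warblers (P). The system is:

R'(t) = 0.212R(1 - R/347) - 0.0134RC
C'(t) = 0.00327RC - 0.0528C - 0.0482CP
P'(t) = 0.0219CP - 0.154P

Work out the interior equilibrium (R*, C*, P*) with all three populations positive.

R* ≈ 193, C* ≈ 7.03, P* ≈ 12

From dP/dt = 0: 0.0219C* = 0.154, so C* = 7.03.
From dR/dt = 0: 0.212(1 - R*/347) = 0.0134·7.03, giving R* = 347·(1 - 0.444) = 193.
From dC/dt = 0: 0.00327·193 - 0.0528 = 0.0482P*, so P* = 0.578/0.0482 = 12.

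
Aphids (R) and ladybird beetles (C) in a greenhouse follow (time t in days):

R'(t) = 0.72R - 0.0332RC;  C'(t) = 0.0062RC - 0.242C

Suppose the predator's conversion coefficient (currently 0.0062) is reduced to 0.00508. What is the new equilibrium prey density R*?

R* ≈ 47.6

At the interior fixed point, setting dC/dt = 0 with C > 0 fixes R* = (predator death rate)/(RC coefficient) — independent of the other coefficients.
With the change, R* = 0.242/0.00508 = 47.6; it rises from 39.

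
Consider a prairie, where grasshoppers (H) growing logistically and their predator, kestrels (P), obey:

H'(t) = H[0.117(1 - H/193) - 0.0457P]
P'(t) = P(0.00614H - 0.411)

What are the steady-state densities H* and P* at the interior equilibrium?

H* ≈ 66.9, P* ≈ 1.67

From dP/dt = 0 with P > 0: 0.00614H* = 0.411, so H* = 66.9.
Substitute into dH/dt = 0: 0.117(1 - 66.9/193) = 0.0457P*.
The bracket is 0.653, giving P* = 0.0764/0.0457 = 1.67.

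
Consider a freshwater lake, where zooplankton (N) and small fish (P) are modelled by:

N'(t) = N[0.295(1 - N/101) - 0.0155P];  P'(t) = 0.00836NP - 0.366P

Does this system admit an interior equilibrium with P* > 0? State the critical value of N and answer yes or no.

The predator equation gives dP/dt > 0 only when N > 0.366/0.00836 = 43.8.
Without the predator, N → K = 101. Since 101 > 43.8, the predator can invade and persist.

Threshold N = 43.8; K > 43.8, so yes, the predator persists.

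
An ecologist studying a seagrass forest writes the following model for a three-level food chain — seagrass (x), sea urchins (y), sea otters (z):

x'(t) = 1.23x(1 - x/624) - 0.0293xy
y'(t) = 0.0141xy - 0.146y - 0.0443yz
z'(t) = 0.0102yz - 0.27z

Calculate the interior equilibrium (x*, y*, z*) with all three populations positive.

From dz/dt = 0: 0.0102y* = 0.27, so y* = 26.5.
From dx/dt = 0: 1.23(1 - x*/624) = 0.0293·26.5, giving x* = 624·(1 - 0.631) = 231.
From dy/dt = 0: 0.0141·231 - 0.146 = 0.0443z*, so z* = 3.1/0.0443 = 70.1.

x* ≈ 231, y* ≈ 26.5, z* ≈ 70.1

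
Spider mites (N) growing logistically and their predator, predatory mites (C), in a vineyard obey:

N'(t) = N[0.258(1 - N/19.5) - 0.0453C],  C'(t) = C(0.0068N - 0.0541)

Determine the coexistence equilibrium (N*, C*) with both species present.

From dC/dt = 0 with C > 0: 0.0068N* = 0.0541, so N* = 7.96.
Substitute into dN/dt = 0: 0.258(1 - 7.96/19.5) = 0.0453C*.
The bracket is 0.592, giving C* = 0.153/0.0453 = 3.37.

N* ≈ 7.96, C* ≈ 3.37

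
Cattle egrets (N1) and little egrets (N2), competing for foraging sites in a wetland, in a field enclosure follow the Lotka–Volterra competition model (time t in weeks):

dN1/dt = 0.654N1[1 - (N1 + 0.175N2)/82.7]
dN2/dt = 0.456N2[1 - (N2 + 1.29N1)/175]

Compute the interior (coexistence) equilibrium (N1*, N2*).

N1* ≈ 67.3, N2* ≈ 88.2

Setting both brackets to zero gives the nullclines N1 + 0.175N2 = 82.7 and 1.29N1 + N2 = 175.
Substituting N2 = 175 - 1.29N1 into the first: N1(1 - 0.175·1.29) = 82.7 - 0.175·175.
So N1* = 52.1/0.774 = 67.3, and then N2* = 175 - 1.29·67.3 = 88.2.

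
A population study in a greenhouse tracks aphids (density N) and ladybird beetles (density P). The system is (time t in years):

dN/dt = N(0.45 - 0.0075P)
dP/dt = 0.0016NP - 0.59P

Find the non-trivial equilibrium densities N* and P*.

Set dP/dt = 0 with P > 0: 0.0016N - 0.59 = 0, so N* = 0.59/0.0016 = 369.
Set dN/dt = 0 with N > 0: 0.45 - 0.0075P = 0, so P* = 0.45/0.0075 = 60.

N* ≈ 369, P* ≈ 60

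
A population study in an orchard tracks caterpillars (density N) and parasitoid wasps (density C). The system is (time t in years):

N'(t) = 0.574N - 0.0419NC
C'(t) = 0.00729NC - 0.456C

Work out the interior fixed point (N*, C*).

Set dC/dt = 0 with C > 0: 0.00729N - 0.456 = 0, so N* = 0.456/0.00729 = 62.6.
Set dN/dt = 0 with N > 0: 0.574 - 0.0419C = 0, so C* = 0.574/0.0419 = 13.7.

N* ≈ 62.6, C* ≈ 13.7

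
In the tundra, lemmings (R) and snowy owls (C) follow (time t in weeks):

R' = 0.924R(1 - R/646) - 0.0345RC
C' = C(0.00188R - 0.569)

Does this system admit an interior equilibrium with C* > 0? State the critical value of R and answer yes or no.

The predator equation gives dC/dt > 0 only when R > 0.569/0.00188 = 303.
Without the predator, R → K = 646. Since 646 > 303, the predator can invade and persist.

Threshold R = 303; K > 303, so yes, the predator persists.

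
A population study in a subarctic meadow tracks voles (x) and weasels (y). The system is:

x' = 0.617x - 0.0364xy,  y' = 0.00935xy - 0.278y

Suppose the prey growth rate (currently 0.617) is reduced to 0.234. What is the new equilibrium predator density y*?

At the interior fixed point, setting dx/dt = 0 with x > 0 fixes y* = (prey growth rate)/(xy coefficient) — independent of the other coefficients.
With the change, y* = 0.234/0.0364 = 6.43; it falls from 17.

y* ≈ 6.43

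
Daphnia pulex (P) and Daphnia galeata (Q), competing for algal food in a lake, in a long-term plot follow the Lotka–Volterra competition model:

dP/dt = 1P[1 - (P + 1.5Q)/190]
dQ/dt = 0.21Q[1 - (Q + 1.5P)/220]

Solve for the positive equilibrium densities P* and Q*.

Setting both brackets to zero gives the nullclines P + 1.5Q = 190 and 1.5P + Q = 220.
Substituting Q = 220 - 1.5P into the first: P(1 - 1.5·1.5) = 190 - 1.5·220.
So P* = -140/-1.25 = 112, and then Q* = 220 - 1.5·112 = 52.

P* ≈ 112, Q* ≈ 52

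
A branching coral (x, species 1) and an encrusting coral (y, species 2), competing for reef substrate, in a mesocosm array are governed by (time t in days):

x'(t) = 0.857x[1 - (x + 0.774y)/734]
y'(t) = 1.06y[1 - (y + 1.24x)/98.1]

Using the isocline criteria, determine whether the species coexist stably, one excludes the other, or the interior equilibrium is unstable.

species 1 excludes species 2

Compare the nullcline intercepts: K1/α12 = 734/0.774 = 948 > K2 = 98.1; K2/α21 = 98.1/1.24 = 79.1 < K1 = 734.
Since the inequalities point opposite ways, species 1 can invade but species 2 cannot.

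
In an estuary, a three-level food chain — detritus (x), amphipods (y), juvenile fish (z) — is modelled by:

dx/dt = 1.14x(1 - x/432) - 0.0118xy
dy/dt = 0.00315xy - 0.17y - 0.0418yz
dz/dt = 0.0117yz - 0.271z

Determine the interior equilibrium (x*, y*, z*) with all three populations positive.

x* ≈ 328, y* ≈ 23.2, z* ≈ 20.7

From dz/dt = 0: 0.0117y* = 0.271, so y* = 23.2.
From dx/dt = 0: 1.14(1 - x*/432) = 0.0118·23.2, giving x* = 432·(1 - 0.24) = 328.
From dy/dt = 0: 0.00315·328 - 0.17 = 0.0418z*, so z* = 0.865/0.0418 = 20.7.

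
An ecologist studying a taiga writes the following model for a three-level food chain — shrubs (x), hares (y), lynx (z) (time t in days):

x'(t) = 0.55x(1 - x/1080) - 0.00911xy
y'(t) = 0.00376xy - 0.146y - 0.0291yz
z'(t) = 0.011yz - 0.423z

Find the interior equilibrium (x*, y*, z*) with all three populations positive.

x* ≈ 392, y* ≈ 38.5, z* ≈ 45.6

From dz/dt = 0: 0.011y* = 0.423, so y* = 38.5.
From dx/dt = 0: 0.55(1 - x*/1080) = 0.00911·38.5, giving x* = 1080·(1 - 0.637) = 392.
From dy/dt = 0: 0.00376·392 - 0.146 = 0.0291z*, so z* = 1.33/0.0291 = 45.6.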